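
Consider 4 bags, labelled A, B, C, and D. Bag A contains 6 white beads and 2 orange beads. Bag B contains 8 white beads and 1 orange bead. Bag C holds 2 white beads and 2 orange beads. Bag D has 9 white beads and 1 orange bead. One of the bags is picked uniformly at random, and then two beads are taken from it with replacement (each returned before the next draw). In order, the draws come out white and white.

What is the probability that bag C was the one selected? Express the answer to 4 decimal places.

0.1036

Compute the likelihood of the observed sequence for each case: P(data | bag A) = (6/8)(6/8) = 0.5625; P(data | bag B) = (8/9)(8/9) = 0.79012; P(data | bag C) = (2/4)(2/4) = 0.25; P(data | bag D) = (9/10)(9/10) = 0.81.
Multiplying each by its prior: 1/4 · 0.5625 = 0.14062, 1/4 · 0.79012 = 0.19753, 1/4 · 0.25 = 0.0625, 1/4 · 0.81 = 0.2025; these sum to 0.60316.
Therefore the posterior P(bag C | data) = (0.0625) / (0.60316) = 0.10362.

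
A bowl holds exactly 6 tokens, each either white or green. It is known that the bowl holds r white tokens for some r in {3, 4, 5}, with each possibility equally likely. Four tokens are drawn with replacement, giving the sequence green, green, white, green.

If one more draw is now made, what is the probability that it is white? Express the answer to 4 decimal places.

Under each hypothesis, the probability of the observed sequence is: P(data | r = 3) = (3/6)(3/6)(3/6)(3/6) = 0.0625; P(data | r = 4) = (2/6)(2/6)(4/6)(2/6) = 0.024691; P(data | r = 5) = (1/6)(1/6)(5/6)(1/6) = 0.003858.
Weighting by the prior gives 1/3 · 0.0625 = 0.020833, 1/3 · 0.024691 = 0.0082305, 1/3 · 0.003858 = 0.001286; with total 0.03035.
Normalising, the posterior is P(r = 3 | data) = 0.68644, P(r = 4 | data) = 0.27119, P(r = 5 | data) = 0.042373.
The predictive probability is P(white next | data) = (1/2)(0.68644) + (2/3)(0.27119) + (5/6)(0.042373) = 0.55932.

0.5593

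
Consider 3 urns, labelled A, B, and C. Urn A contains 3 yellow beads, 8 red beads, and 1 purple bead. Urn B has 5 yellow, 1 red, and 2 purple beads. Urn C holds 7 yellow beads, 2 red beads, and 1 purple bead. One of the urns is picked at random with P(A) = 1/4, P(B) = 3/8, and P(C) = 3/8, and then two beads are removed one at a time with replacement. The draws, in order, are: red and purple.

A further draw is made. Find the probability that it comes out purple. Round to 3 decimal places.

0.146

Compute the likelihood of the observed sequence for each case: P(data | urn A) = (8/12)(1/12) = 0.055556; P(data | urn B) = (1/8)(2/8) = 0.03125; P(data | urn C) = (2/10)(1/10) = 0.02.
Multiplying each by its prior: 1/4 · 0.055556 = 0.013889, 3/8 · 0.03125 = 0.011719, 3/8 · 0.02 = 0.0075; summing to 0.033108.
Normalising, the posterior is P(urn A | data) = 0.41951, P(urn B | data) = 0.35396, P(urn C | data) = 0.22653.
Averaging over the posterior, P(purple next | data) = (1/12)(0.41951) + (1/4)(0.35396) + (1/10)(0.22653) = 0.1461.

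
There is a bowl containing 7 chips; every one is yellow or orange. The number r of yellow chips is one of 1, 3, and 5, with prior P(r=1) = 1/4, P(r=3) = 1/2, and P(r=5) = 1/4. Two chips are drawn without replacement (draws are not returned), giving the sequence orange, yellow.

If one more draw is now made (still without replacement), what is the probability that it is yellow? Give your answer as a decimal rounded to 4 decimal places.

Compute the likelihood of the observed sequence for each case: P(data | r = 1) = (6/7)(1/6) = 1/7; P(data | r = 3) = (4/7)(3/6) = 2/7; P(data | r = 5) = (2/7)(5/6) = 5/21.
Multiplying each by its prior: 1/4 · 1/7 = 1/28, 1/2 · 2/7 = 1/7, 1/4 · 5/21 = 5/84; with total 5/21.
The posterior is then P(r = 1 | data) = 3/20, P(r = 3 | data) = 3/5, P(r = 5 | data) = 1/4.
The predictive probability is P(yellow next | data) = (0)(3/20) + (2/5)(3/5) + (4/5)(1/4) = 11/25.

0.4400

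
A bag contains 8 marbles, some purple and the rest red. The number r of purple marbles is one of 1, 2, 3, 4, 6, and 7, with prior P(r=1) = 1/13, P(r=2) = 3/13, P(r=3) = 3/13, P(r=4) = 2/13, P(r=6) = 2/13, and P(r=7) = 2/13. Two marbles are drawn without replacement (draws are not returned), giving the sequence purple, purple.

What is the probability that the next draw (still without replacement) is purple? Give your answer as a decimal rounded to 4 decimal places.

For each hypothesis, P(data | H) works out to: P(data | r = 1) = (1/8)(0/7) = 0; P(data | r = 2) = (2/8)(1/7) = 1/28; P(data | r = 3) = (3/8)(2/7) = 3/28; P(data | r = 4) = (4/8)(3/7) = 3/14; P(data | r = 6) = (6/8)(5/7) = 15/28; P(data | r = 7) = (7/8)(6/7) = 3/4.
The prior-weighted likelihoods are 1/13 · 0 = 0, 3/13 · 1/28 = 3/364, 3/13 · 3/28 = 9/364, 2/13 · 3/14 = 3/91, 2/13 · 15/28 = 15/182, 2/13 · 3/4 = 3/26; with total 24/91.
Dividing through by the total gives posterior P(r = 1 | data) = 0, P(r = 2 | data) = 1/32, P(r = 3 | data) = 3/32, P(r = 4 | data) = 1/8, P(r = 6 | data) = 5/16, P(r = 7 | data) = 7/16.
The predictive probability is P(purple next | data) = (0)(1/32) + (1/6)(3/32) + (1/3)(1/8) + (2/3)(5/16) + (5/6)(7/16) = 121/192.

0.6302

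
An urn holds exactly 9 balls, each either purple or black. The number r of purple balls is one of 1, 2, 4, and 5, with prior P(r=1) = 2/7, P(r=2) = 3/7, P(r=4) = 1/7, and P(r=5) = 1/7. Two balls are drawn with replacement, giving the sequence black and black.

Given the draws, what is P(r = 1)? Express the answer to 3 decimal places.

0.405

Under each hypothesis, the probability of the observed sequence is: P(data | r = 1) = (8/9)(8/9) = 64/81; P(data | r = 2) = (7/9)(7/9) = 49/81; P(data | r = 4) = (5/9)(5/9) = 25/81; P(data | r = 5) = (4/9)(4/9) = 16/81.
Multiplying each by its prior: 2/7 · 64/81 = 128/567, 3/7 · 49/81 = 7/27, 1/7 · 25/81 = 25/567, 1/7 · 16/81 = 16/567; with total 316/567.
By Bayes' rule, P(r = 1 | data) = (128/567) / (316/567) = 32/79.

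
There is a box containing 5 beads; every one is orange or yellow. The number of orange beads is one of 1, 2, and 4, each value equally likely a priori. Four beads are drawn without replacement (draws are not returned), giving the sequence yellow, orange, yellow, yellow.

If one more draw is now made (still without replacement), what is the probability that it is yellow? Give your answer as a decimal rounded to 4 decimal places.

0.6667

For each hypothesis, P(data | H) works out to: P(data | r = 1) = (4/5)(1/4)(3/3)(2/2) = 1/5; P(data | r = 2) = (3/5)(2/4)(2/3)(1/2) = 1/10; P(data | r = 4) = (1/5)(4/4)(0/3) = 0.
The prior-weighted likelihoods are 1/3 · 1/5 = 1/15, 1/3 · 1/10 = 1/30, 1/3 · 0 = 0; these sum to 1/10.
Dividing through by the total gives posterior P(r = 1 | data) = 2/3, P(r = 2 | data) = 1/3, P(r = 4 | data) = 0.
So P(yellow next | data) = Σ P(yellow next | H) P(H | data) = (1)(2/3) + (0)(1/3) = 2/3.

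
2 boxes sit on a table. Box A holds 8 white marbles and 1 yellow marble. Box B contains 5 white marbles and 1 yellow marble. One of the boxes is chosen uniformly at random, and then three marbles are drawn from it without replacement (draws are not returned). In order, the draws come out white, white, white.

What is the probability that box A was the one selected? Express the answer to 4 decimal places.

Under each hypothesis, the probability of the observed sequence is: P(data | box A) = (8/9)(7/8)(6/7) = 2/3; P(data | box B) = (5/6)(4/5)(3/4) = 1/2.
The prior-weighted likelihoods are 1/2 · 2/3 = 1/3, 1/2 · 1/2 = 1/4; summing to 7/12.
Hence P(box A | data) = (1/3) / (7/12) = 4/7.

0.5714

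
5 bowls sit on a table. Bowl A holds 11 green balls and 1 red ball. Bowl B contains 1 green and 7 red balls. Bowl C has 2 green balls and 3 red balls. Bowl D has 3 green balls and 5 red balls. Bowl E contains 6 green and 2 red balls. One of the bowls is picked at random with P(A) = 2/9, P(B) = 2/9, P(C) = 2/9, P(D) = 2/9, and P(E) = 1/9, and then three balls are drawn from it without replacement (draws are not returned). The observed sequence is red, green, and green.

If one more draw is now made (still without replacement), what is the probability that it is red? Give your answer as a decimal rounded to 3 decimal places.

For each hypothesis, P(data | H) works out to: P(data | bowl A) = (1/12)(11/11)(10/10) = 1/12; P(data | bowl B) = (7/8)(1/7)(0/6) = 0; P(data | bowl C) = (3/5)(2/4)(1/3) = 1/10; P(data | bowl D) = (5/8)(3/7)(2/6) = 5/56; P(data | bowl E) = (2/8)(6/7)(5/6) = 5/28.
Weighting by the prior gives 2/9 · 1/12 = 1/54, 2/9 · 0 = 0, 2/9 · 1/10 = 1/45, 2/9 · 5/56 = 5/252, 1/9 · 5/28 = 5/252; summing to 76/945.
Normalising, the posterior is P(bowl A | data) = 35/152, P(bowl B | data) = 0, P(bowl C | data) = 21/76, P(bowl D | data) = 75/304, P(bowl E | data) = 75/304.
So P(red next | data) = Σ P(red next | H) P(H | data) = (0)(35/152) + (1)(21/76) + (4/5)(75/304) + (1/5)(75/304) = 159/304.

0.523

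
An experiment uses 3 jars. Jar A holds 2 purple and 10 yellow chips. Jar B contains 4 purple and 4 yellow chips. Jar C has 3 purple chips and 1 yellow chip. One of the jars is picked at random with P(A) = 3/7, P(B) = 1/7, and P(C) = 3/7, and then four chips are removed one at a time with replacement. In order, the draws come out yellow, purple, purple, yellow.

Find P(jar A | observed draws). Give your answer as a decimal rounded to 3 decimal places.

For each hypothesis, P(data | H) works out to: P(data | jar A) = (10/12)(2/12)(2/12)(10/12) = 0.01929; P(data | jar B) = (4/8)(4/8)(4/8)(4/8) = 0.0625; P(data | jar C) = (1/4)(3/4)(3/4)(1/4) = 0.035156.
Weighting by the prior gives 3/7 · 0.01929 = 0.0082672, 1/7 · 0.0625 = 0.0089286, 3/7 · 0.035156 = 0.015067; these sum to 0.032263.
So P(jar A | data) = (0.0082672) / (0.032263) = 0.25625.

0.256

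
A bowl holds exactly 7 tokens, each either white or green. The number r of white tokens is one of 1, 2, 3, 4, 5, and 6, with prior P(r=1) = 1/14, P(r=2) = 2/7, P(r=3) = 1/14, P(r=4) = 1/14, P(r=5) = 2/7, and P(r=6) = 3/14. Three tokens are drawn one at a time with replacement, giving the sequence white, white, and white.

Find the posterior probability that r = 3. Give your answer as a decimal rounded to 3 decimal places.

The likelihood of the observed sequence under each hypothesis: P(data | r = 1) = (1/7)(1/7)(1/7) = 0.0029155; P(data | r = 2) = (2/7)(2/7)(2/7) = 0.023324; P(data | r = 3) = (3/7)(3/7)(3/7) = 0.078717; P(data | r = 4) = (4/7)(4/7)(4/7) = 0.18659; P(data | r = 5) = (5/7)(5/7)(5/7) = 0.36443; P(data | r = 6) = (6/7)(6/7)(6/7) = 0.62974.
The prior-weighted likelihoods are 1/14 · 0.0029155 = 0.00020825, 2/7 · 0.023324 = 0.0066639, 1/14 · 0.078717 = 0.0056227, 1/14 · 0.18659 = 0.013328, 2/7 · 0.36443 = 0.10412, 3/14 · 0.62974 = 0.13494; with total 0.26489.
Hence P(r = 3 | data) = (0.0056227) / (0.26489) = 0.021226.

0.021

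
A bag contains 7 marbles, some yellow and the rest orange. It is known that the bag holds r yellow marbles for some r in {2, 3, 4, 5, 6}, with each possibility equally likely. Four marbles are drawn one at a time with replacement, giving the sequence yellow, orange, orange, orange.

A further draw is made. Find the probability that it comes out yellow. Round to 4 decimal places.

Under each hypothesis, the probability of the observed sequence is: P(data | r = 2) = (2/7)(5/7)(5/7)(5/7) = 0.10412; P(data | r = 3) = (3/7)(4/7)(4/7)(4/7) = 0.079967; P(data | r = 4) = (4/7)(3/7)(3/7)(3/7) = 0.044981; P(data | r = 5) = (5/7)(2/7)(2/7)(2/7) = 0.01666; P(data | r = 6) = (6/7)(1/7)(1/7)(1/7) = 0.002499.
Multiplying each by its prior: 1/5 · 0.10412 = 0.020825, 1/5 · 0.079967 = 0.015993, 1/5 · 0.044981 = 0.0089963, 1/5 · 0.01666 = 0.0033319, 1/5 · 0.002499 = 0.00049979; with total 0.049646.
Dividing through by the total gives posterior P(r = 2 | data) = 0.41946, P(r = 3 | data) = 0.32215, P(r = 4 | data) = 0.18121, P(r = 5 | data) = 0.067114, P(r = 6 | data) = 0.010067.
Averaging over the posterior, P(yellow next | data) = (2/7)(0.41946) + (3/7)(0.32215) + (4/7)(0.18121) + (5/7)(0.067114) + (6/7)(0.010067) = 0.41802.

0.4180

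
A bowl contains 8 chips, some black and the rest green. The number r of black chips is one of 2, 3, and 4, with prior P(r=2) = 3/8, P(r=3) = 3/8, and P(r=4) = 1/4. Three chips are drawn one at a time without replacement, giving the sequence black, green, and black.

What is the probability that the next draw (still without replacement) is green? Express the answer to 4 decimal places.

Compute the likelihood of the observed sequence for each case: P(data | r = 2) = (2/8)(6/7)(1/6) = 1/28; P(data | r = 3) = (3/8)(5/7)(2/6) = 5/56; P(data | r = 4) = (4/8)(4/7)(3/6) = 1/7.
The prior-weighted likelihoods are 3/8 · 1/28 = 3/224, 3/8 · 5/56 = 15/448, 1/4 · 1/7 = 1/28; summing to 37/448.
Dividing through by the total gives posterior P(r = 2 | data) = 6/37, P(r = 3 | data) = 15/37, P(r = 4 | data) = 16/37.
The predictive probability is P(green next | data) = (1)(6/37) + (4/5)(15/37) + (3/5)(16/37) = 138/185.

0.7459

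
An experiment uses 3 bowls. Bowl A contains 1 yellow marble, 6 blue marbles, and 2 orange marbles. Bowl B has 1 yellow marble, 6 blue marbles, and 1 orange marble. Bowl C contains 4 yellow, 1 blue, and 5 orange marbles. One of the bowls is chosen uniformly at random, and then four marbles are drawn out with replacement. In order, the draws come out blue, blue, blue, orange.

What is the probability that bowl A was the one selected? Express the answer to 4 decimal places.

For each hypothesis, P(data | H) works out to: P(data | bowl A) = (6/9)(6/9)(6/9)(2/9) = 0.065844; P(data | bowl B) = (6/8)(6/8)(6/8)(1/8) = 0.052734; P(data | bowl C) = (1/10)(1/10)(1/10)(5/10) = 0.0005.
Weighting by the prior gives 1/3 · 0.065844 = 0.021948, 1/3 · 0.052734 = 0.017578, 1/3 · 0.0005 = 0.00016667; with total 0.039693.
By Bayes' rule, P(bowl A | data) = (0.021948) / (0.039693) = 0.55295.

0.5529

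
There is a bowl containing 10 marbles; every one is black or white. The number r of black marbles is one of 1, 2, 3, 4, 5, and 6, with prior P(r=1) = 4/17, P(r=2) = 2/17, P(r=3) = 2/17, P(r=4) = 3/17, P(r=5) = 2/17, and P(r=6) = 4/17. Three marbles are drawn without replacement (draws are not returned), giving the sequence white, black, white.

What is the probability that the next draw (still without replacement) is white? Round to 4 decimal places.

0.6413

For each hypothesis, P(data | H) works out to: P(data | r = 1) = (9/10)(1/9)(8/8) = 0.1; P(data | r = 2) = (8/10)(2/9)(7/8) = 0.15556; P(data | r = 3) = (7/10)(3/9)(6/8) = 0.175; P(data | r = 4) = (6/10)(4/9)(5/8) = 0.16667; P(data | r = 5) = (5/10)(5/9)(4/8) = 0.13889; P(data | r = 6) = (4/10)(6/9)(3/8) = 0.1.
Multiplying each by its prior: 4/17 · 0.1 = 0.023529, 2/17 · 0.15556 = 0.018301, 2/17 · 0.175 = 0.020588, 3/17 · 0.16667 = 0.029412, 2/17 · 0.13889 = 0.01634, 4/17 · 0.1 = 0.023529; summing to 0.1317.
The posterior is then P(r = 1 | data) = 0.17866, P(r = 2 | data) = 0.13896, P(r = 3 | data) = 0.15633, P(r = 4 | data) = 0.22333, P(r = 5 | data) = 0.12407, P(r = 6 | data) = 0.17866.
Averaging over the posterior, P(white next | data) = (1)(0.17866) + (6/7)(0.13896) + (5/7)(0.15633) + (4/7)(0.22333) + (3/7)(0.12407) + (2/7)(0.17866) = 0.64126.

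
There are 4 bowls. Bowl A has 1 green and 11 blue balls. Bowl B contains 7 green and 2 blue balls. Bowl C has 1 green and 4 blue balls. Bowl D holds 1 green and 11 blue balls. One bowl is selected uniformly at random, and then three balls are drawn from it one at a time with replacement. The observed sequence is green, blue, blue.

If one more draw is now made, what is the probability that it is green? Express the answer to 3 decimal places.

0.219

Compute the likelihood of the observed sequence for each case: P(data | bowl A) = (1/12)(11/12)(11/12) = 0.070023; P(data | bowl B) = (7/9)(2/9)(2/9) = 0.038409; P(data | bowl C) = (1/5)(4/5)(4/5) = 0.128; P(data | bowl D) = (1/12)(11/12)(11/12) = 0.070023.
Weighting by the prior gives 1/4 · 0.070023 = 0.017506, 1/4 · 0.038409 = 0.0096022, 1/4 · 0.128 = 0.032, 1/4 · 0.070023 = 0.017506; these sum to 0.076614.
Normalising, the posterior is P(bowl A | data) = 0.22849, P(bowl B | data) = 0.12533, P(bowl C | data) = 0.41768, P(bowl D | data) = 0.22849.
Averaging over the posterior, P(green next | data) = (1/12)(0.22849) + (7/9)(0.12533) + (1/5)(0.41768) + (1/12)(0.22849) = 0.2191.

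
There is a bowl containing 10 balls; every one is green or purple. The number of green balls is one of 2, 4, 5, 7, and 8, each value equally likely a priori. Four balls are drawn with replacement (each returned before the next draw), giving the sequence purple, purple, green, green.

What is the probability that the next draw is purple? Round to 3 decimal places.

0.486

For each hypothesis, P(data | H) works out to: P(data | r = 2) = (8/10)(8/10)(2/10)(2/10) = 0.0256; P(data | r = 4) = (6/10)(6/10)(4/10)(4/10) = 0.0576; P(data | r = 5) = (5/10)(5/10)(5/10)(5/10) = 0.0625; P(data | r = 7) = (3/10)(3/10)(7/10)(7/10) = 0.0441; P(data | r = 8) = (2/10)(2/10)(8/10)(8/10) = 0.0256.
Multiplying each by its prior: 1/5 · 0.0256 = 0.00512, 1/5 · 0.0576 = 0.01152, 1/5 · 0.0625 = 0.0125, 1/5 · 0.0441 = 0.00882, 1/5 · 0.0256 = 0.00512; these sum to 0.04308.
Normalising, the posterior is P(r = 2 | data) = 0.11885, P(r = 4 | data) = 0.26741, P(r = 5 | data) = 0.29016, P(r = 7 | data) = 0.20474, P(r = 8 | data) = 0.11885.
The predictive probability is P(purple next | data) = (4/5)(0.11885) + (3/5)(0.26741) + (1/2)(0.29016) + (3/10)(0.20474) + (1/5)(0.11885) = 0.48579.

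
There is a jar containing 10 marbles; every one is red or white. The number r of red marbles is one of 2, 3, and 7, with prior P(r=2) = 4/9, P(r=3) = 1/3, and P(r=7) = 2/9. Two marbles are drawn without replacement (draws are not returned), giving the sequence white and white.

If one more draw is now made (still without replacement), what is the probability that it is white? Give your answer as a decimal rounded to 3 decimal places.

For each hypothesis, P(data | H) works out to: P(data | r = 2) = (8/10)(7/9) = 28/45; P(data | r = 3) = (7/10)(6/9) = 7/15; P(data | r = 7) = (3/10)(2/9) = 1/15.
The prior-weighted likelihoods are 4/9 · 28/45 = 112/405, 1/3 · 7/15 = 7/45, 2/9 · 1/15 = 2/135; these sum to 181/405.
The posterior is then P(r = 2 | data) = 0.61878, P(r = 3 | data) = 0.34807, P(r = 7 | data) = 0.033149.
The predictive probability is P(white next | data) = (3/4)(0.61878) + (5/8)(0.34807) + (1/8)(0.033149) = 0.68577.

0.686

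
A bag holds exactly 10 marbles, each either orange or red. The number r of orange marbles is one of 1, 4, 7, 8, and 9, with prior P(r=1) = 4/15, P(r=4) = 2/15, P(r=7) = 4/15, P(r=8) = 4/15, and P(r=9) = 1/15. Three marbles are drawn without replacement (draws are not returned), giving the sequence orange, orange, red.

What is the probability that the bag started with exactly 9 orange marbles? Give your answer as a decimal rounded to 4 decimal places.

0.0616

For each hypothesis, P(data | H) works out to: P(data | r = 1) = (1/10)(0/9) = 0; P(data | r = 4) = (4/10)(3/9)(6/8) = 1/10; P(data | r = 7) = (7/10)(6/9)(3/8) = 7/40; P(data | r = 8) = (8/10)(7/9)(2/8) = 7/45; P(data | r = 9) = (9/10)(8/9)(1/8) = 1/10.
The prior-weighted likelihoods are 4/15 · 0 = 0, 2/15 · 1/10 = 1/75, 4/15 · 7/40 = 7/150, 4/15 · 7/45 = 28/675, 1/15 · 1/10 = 1/150; these sum to 73/675.
Therefore the posterior P(r = 9 | data) = (1/150) / (73/675) = 9/146.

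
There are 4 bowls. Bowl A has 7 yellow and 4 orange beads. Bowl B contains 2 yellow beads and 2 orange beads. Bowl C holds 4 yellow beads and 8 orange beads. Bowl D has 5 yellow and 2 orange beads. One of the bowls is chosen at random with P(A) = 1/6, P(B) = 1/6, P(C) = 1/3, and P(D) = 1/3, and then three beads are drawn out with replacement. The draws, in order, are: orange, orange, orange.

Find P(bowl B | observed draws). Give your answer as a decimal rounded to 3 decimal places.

For each hypothesis, P(data | H) works out to: P(data | bowl A) = (4/11)(4/11)(4/11) = 0.048084; P(data | bowl B) = (2/4)(2/4)(2/4) = 0.125; P(data | bowl C) = (8/12)(8/12)(8/12) = 0.2963; P(data | bowl D) = (2/7)(2/7)(2/7) = 0.023324.
The prior-weighted likelihoods are 1/6 · 0.048084 = 0.008014, 1/6 · 0.125 = 0.020833, 1/3 · 0.2963 = 0.098765, 1/3 · 0.023324 = 0.0077745; these sum to 0.13539.
Therefore the posterior P(bowl B | data) = (0.020833) / (0.13539) = 0.15388.

0.154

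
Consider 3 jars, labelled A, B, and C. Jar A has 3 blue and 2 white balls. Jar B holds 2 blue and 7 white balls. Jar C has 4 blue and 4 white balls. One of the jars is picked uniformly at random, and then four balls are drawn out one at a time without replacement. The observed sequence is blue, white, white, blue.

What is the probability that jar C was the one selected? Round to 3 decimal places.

0.401

Under each hypothesis, the probability of the observed sequence is: P(data | jar A) = (3/5)(2/4)(1/3)(2/2) = 0.1; P(data | jar B) = (2/9)(7/8)(6/7)(1/6) = 0.027778; P(data | jar C) = (4/8)(4/7)(3/6)(3/5) = 0.085714.
Weighting by the prior gives 1/3 · 0.1 = 0.033333, 1/3 · 0.027778 = 0.0092593, 1/3 · 0.085714 = 0.028571; these sum to 0.071164.
So P(jar C | data) = (0.028571) / (0.071164) = 0.40149.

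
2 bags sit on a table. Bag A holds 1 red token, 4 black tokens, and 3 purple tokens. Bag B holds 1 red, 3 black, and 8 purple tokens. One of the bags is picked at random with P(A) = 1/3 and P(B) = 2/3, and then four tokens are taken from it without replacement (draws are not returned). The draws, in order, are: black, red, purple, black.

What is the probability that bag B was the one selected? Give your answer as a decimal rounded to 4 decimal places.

For each hypothesis, P(data | H) works out to: P(data | bag A) = (4/8)(1/7)(3/6)(3/5) = 0.021429; P(data | bag B) = (3/12)(1/11)(8/10)(2/9) = 0.0040404.
Multiplying each by its prior: 1/3 · 0.021429 = 0.0071429, 2/3 · 0.0040404 = 0.0026936; with total 0.0098365.
So P(bag B | data) = (0.0026936) / (0.0098365) = 0.27384.

0.2738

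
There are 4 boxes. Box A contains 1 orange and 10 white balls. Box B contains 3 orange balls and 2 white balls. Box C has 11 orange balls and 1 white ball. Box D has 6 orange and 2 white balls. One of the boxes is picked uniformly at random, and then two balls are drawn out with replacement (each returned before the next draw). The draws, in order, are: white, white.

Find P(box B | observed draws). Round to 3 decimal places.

Compute the likelihood of the observed sequence for each case: P(data | box A) = (10/11)(10/11) = 0.82645; P(data | box B) = (2/5)(2/5) = 0.16; P(data | box C) = (1/12)(1/12) = 0.0069444; P(data | box D) = (2/8)(2/8) = 0.0625.
The prior-weighted likelihoods are 1/4 · 0.82645 = 0.20661, 1/4 · 0.16 = 0.04, 1/4 · 0.0069444 = 0.0017361, 1/4 · 0.0625 = 0.015625; these sum to 0.26397.
Therefore the posterior P(box B | data) = (0.04) / (0.26397) = 0.15153.

0.152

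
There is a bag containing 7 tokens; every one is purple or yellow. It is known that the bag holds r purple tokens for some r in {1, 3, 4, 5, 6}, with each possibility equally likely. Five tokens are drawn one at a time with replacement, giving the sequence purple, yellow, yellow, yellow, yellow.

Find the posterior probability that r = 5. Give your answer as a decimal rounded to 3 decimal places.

Under each hypothesis, the probability of the observed sequence is: P(data | r = 1) = (1/7)(6/7)(6/7)(6/7)(6/7) = 0.077111; P(data | r = 3) = (3/7)(4/7)(4/7)(4/7)(4/7) = 0.045695; P(data | r = 4) = (4/7)(3/7)(3/7)(3/7)(3/7) = 0.019278; P(data | r = 5) = (5/7)(2/7)(2/7)(2/7)(2/7) = 0.0047599; P(data | r = 6) = (6/7)(1/7)(1/7)(1/7)(1/7) = 0.00035699.
The prior-weighted likelihoods are 1/5 · 0.077111 = 0.015422, 1/5 · 0.045695 = 0.009139, 1/5 · 0.019278 = 0.0038555, 1/5 · 0.0047599 = 0.00095198, 1/5 · 0.00035699 = 7.1399e-05; with total 0.02944.
Therefore the posterior P(r = 5 | data) = (0.00095198) / (0.02944) = 0.032336.

0.032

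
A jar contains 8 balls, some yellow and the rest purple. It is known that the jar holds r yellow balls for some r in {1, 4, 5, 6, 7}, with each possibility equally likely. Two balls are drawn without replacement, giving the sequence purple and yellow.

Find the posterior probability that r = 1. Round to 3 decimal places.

0.123

For each hypothesis, P(data | H) works out to: P(data | r = 1) = (7/8)(1/7) = 1/8; P(data | r = 4) = (4/8)(4/7) = 2/7; P(data | r = 5) = (3/8)(5/7) = 15/56; P(data | r = 6) = (2/8)(6/7) = 3/14; P(data | r = 7) = (1/8)(7/7) = 1/8.
The prior-weighted likelihoods are 1/5 · 1/8 = 1/40, 1/5 · 2/7 = 2/35, 1/5 · 15/56 = 3/56, 1/5 · 3/14 = 3/70, 1/5 · 1/8 = 1/40; these sum to 57/280.
Hence P(r = 1 | data) = (1/40) / (57/280) = 7/57.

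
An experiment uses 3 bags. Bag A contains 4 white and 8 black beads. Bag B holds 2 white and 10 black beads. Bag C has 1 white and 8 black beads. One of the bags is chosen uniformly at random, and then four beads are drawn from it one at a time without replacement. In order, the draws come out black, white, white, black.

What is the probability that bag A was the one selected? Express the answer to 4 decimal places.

For each hypothesis, P(data | H) works out to: P(data | bag A) = (8/12)(4/11)(3/10)(7/9) = 0.056566; P(data | bag B) = (10/12)(2/11)(1/10)(9/9) = 0.015152; P(data | bag C) = (8/9)(1/8)(0/7) = 0.
Multiplying each by its prior: 1/3 · 0.056566 = 0.018855, 1/3 · 0.015152 = 0.0050505, 1/3 · 0 = 0; with total 0.023906.
By Bayes' rule, P(bag A | data) = (0.018855) / (0.023906) = 0.78873.

0.7887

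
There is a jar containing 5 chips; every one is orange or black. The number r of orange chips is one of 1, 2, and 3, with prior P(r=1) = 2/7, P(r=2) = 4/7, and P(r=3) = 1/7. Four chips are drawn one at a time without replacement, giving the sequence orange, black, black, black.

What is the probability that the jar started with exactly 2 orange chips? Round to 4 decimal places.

0.5000

The likelihood of the observed sequence under each hypothesis: P(data | r = 1) = (1/5)(4/4)(3/3)(2/2) = 1/5; P(data | r = 2) = (2/5)(3/4)(2/3)(1/2) = 1/10; P(data | r = 3) = (3/5)(2/4)(1/3)(0/2) = 0.
Multiplying each by its prior: 2/7 · 1/5 = 2/35, 4/7 · 1/10 = 2/35, 1/7 · 0 = 0; summing to 4/35.
Therefore the posterior P(r = 2 | data) = (2/35) / (4/35) = 1/2.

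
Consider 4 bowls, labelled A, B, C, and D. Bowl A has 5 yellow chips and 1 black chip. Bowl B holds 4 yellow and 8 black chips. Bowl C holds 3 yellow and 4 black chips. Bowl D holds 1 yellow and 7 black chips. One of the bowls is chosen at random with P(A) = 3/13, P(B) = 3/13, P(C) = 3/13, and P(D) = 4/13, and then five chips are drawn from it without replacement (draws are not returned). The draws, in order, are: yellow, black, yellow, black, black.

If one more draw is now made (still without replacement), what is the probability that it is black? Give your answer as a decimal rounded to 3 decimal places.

0.591

The likelihood of the observed sequence under each hypothesis: P(data | bowl A) = (5/6)(1/5)(4/4)(0/3) = 0; P(data | bowl B) = (4/12)(8/11)(3/10)(7/9)(6/8) = 0.042424; P(data | bowl C) = (3/7)(4/6)(2/5)(3/4)(2/3) = 0.057143; P(data | bowl D) = (1/8)(7/7)(0/6) = 0.
Multiplying each by its prior: 3/13 · 0 = 0, 3/13 · 0.042424 = 0.0097902, 3/13 · 0.057143 = 0.013187, 4/13 · 0 = 0; these sum to 0.022977.
Dividing through by the total gives posterior P(bowl A | data) = 0, P(bowl B | data) = 0.42609, P(bowl C | data) = 0.57391, P(bowl D | data) = 0.
The predictive probability is P(black next | data) = (5/7)(0.42609) + (1/2)(0.57391) = 0.5913.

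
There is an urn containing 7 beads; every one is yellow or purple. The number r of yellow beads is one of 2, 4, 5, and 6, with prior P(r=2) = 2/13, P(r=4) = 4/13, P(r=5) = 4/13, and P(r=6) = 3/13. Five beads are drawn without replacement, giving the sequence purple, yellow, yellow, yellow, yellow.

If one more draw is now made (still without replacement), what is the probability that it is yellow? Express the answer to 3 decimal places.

0.670

The likelihood of the observed sequence under each hypothesis: P(data | r = 2) = (5/7)(2/6)(1/5)(0/4) = 0; P(data | r = 4) = (3/7)(4/6)(3/5)(2/4)(1/3) = 0.028571; P(data | r = 5) = (2/7)(5/6)(4/5)(3/4)(2/3) = 0.095238; P(data | r = 6) = (1/7)(6/6)(5/5)(4/4)(3/3) = 0.14286.
The prior-weighted likelihoods are 2/13 · 0 = 0, 4/13 · 0.028571 = 0.0087912, 4/13 · 0.095238 = 0.029304, 3/13 · 0.14286 = 0.032967; with total 0.071062.
The posterior is then P(r = 2 | data) = 0, P(r = 4 | data) = 0.12371, P(r = 5 | data) = 0.41237, P(r = 6 | data) = 0.46392.
The predictive probability is P(yellow next | data) = (0)(0.12371) + (1/2)(0.41237) + (1)(0.46392) = 0.6701.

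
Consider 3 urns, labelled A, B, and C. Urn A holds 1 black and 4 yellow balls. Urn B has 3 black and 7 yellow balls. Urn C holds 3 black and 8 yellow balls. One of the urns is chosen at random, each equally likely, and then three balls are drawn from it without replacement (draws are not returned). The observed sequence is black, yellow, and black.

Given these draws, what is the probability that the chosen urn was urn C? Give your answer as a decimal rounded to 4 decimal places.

0.4539

Under each hypothesis, the probability of the observed sequence is: P(data | urn A) = (1/5)(4/4)(0/3) = 0; P(data | urn B) = (3/10)(7/9)(2/8) = 0.058333; P(data | urn C) = (3/11)(8/10)(2/9) = 0.048485.
Weighting by the prior gives 1/3 · 0 = 0, 1/3 · 0.058333 = 0.019444, 1/3 · 0.048485 = 0.016162; these sum to 0.035606.
So P(urn C | data) = (0.016162) / (0.035606) = 0.4539.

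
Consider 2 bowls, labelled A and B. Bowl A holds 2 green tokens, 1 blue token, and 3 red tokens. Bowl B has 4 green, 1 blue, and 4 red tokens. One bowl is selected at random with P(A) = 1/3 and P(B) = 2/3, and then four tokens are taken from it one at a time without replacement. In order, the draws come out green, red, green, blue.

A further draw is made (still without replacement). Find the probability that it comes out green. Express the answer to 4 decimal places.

0.2623

Compute the likelihood of the observed sequence for each case: P(data | bowl A) = (2/6)(3/5)(1/4)(1/3) = 0.016667; P(data | bowl B) = (4/9)(4/8)(3/7)(1/6) = 0.015873.
Multiplying each by its prior: 1/3 · 0.016667 = 0.0055556, 2/3 · 0.015873 = 0.010582; with total 0.016138.
Dividing through by the total gives posterior P(bowl A | data) = 0.34426, P(bowl B | data) = 0.65574.
So P(green next | data) = Σ P(green next | H) P(H | data) = (0)(0.34426) + (2/5)(0.65574) = 0.2623.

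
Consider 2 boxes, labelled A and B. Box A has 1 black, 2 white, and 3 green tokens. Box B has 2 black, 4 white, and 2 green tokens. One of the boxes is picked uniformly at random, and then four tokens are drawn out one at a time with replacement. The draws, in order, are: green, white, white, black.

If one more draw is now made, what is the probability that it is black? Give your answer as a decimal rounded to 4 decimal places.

0.2190

Under each hypothesis, the probability of the observed sequence is: P(data | box A) = (3/6)(2/6)(2/6)(1/6) = 0.0092593; P(data | box B) = (2/8)(4/8)(4/8)(2/8) = 0.015625.
The prior-weighted likelihoods are 1/2 · 0.0092593 = 0.0046296, 1/2 · 0.015625 = 0.0078125; these sum to 0.012442.
Dividing through by the total gives posterior P(box A | data) = 0.37209, P(box B | data) = 0.62791.
Averaging over the posterior, P(black next | data) = (1/6)(0.37209) + (1/4)(0.62791) = 0.21899.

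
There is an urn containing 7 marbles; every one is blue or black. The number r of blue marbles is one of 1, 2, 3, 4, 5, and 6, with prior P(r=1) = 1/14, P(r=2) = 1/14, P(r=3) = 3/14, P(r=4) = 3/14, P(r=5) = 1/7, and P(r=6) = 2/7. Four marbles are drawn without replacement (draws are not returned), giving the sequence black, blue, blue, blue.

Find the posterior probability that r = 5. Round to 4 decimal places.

Under each hypothesis, the probability of the observed sequence is: P(data | r = 1) = (6/7)(1/6)(0/5) = 0; P(data | r = 2) = (5/7)(2/6)(1/5)(0/4) = 0; P(data | r = 3) = (4/7)(3/6)(2/5)(1/4) = 1/35; P(data | r = 4) = (3/7)(4/6)(3/5)(2/4) = 3/35; P(data | r = 5) = (2/7)(5/6)(4/5)(3/4) = 1/7; P(data | r = 6) = (1/7)(6/6)(5/5)(4/4) = 1/7.
Multiplying each by its prior: 1/14 · 0 = 0, 1/14 · 0 = 0, 3/14 · 1/35 = 3/490, 3/14 · 3/35 = 9/490, 1/7 · 1/7 = 1/49, 2/7 · 1/7 = 2/49; with total 3/35.
By Bayes' rule, P(r = 5 | data) = (1/49) / (3/35) = 5/21.

0.2381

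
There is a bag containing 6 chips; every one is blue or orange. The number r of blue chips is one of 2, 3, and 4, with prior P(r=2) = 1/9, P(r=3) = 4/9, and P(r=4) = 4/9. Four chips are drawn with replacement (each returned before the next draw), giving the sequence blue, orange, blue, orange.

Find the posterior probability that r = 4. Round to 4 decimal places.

The likelihood of the observed sequence under each hypothesis: P(data | r = 2) = (2/6)(4/6)(2/6)(4/6) = 0.049383; P(data | r = 3) = (3/6)(3/6)(3/6)(3/6) = 0.0625; P(data | r = 4) = (4/6)(2/6)(4/6)(2/6) = 0.049383.
Weighting by the prior gives 1/9 · 0.049383 = 0.005487, 4/9 · 0.0625 = 0.027778, 4/9 · 0.049383 = 0.021948; with total 0.055213.
By Bayes' rule, P(r = 4 | data) = (0.021948) / (0.055213) = 0.39752.

0.3975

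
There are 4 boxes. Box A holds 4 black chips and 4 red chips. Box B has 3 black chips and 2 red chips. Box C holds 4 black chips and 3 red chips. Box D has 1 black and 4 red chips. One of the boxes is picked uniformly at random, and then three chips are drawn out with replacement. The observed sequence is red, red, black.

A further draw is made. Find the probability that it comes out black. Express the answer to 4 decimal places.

Compute the likelihood of the observed sequence for each case: P(data | box A) = (4/8)(4/8)(4/8) = 0.125; P(data | box B) = (2/5)(2/5)(3/5) = 0.096; P(data | box C) = (3/7)(3/7)(4/7) = 0.10496; P(data | box D) = (4/5)(4/5)(1/5) = 0.128.
The prior-weighted likelihoods are 1/4 · 0.125 = 0.03125, 1/4 · 0.096 = 0.024, 1/4 · 0.10496 = 0.026239, 1/4 · 0.128 = 0.032; these sum to 0.11349.
Normalising, the posterior is P(box A | data) = 0.27536, P(box B | data) = 0.21147, P(box C | data) = 0.2312, P(box D | data) = 0.28197.
Averaging over the posterior, P(black next | data) = (1/2)(0.27536) + (3/5)(0.21147) + (4/7)(0.2312) + (1/5)(0.28197) = 0.45307.

0.4531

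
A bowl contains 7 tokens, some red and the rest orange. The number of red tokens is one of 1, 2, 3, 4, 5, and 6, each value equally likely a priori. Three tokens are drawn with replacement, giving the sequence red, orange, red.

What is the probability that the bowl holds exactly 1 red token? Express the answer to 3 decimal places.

0.031

Under each hypothesis, the probability of the observed sequence is: P(data | r = 1) = (1/7)(6/7)(1/7) = 0.017493; P(data | r = 2) = (2/7)(5/7)(2/7) = 0.058309; P(data | r = 3) = (3/7)(4/7)(3/7) = 0.10496; P(data | r = 4) = (4/7)(3/7)(4/7) = 0.13994; P(data | r = 5) = (5/7)(2/7)(5/7) = 0.14577; P(data | r = 6) = (6/7)(1/7)(6/7) = 0.10496.
Weighting by the prior gives 1/6 · 0.017493 = 0.0029155, 1/6 · 0.058309 = 0.0097182, 1/6 · 0.10496 = 0.017493, 1/6 · 0.13994 = 0.023324, 1/6 · 0.14577 = 0.024295, 1/6 · 0.10496 = 0.017493; summing to 0.095238.
So P(r = 1 | data) = (0.0029155) / (0.095238) = 0.030612.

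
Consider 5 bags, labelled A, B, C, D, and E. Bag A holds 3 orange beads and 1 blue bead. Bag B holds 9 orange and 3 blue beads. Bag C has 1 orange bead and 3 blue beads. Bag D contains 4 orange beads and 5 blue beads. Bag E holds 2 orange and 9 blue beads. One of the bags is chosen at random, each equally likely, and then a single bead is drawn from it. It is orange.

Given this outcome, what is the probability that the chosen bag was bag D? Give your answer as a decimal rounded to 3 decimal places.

0.187

For each hypothesis, P(data | H) works out to: P(data | bag A) = (3/4) = 0.75; P(data | bag B) = (9/12) = 0.75; P(data | bag C) = (1/4) = 0.25; P(data | bag D) = (4/9) = 0.44444; P(data | bag E) = (2/11) = 0.18182.
The prior-weighted likelihoods are 1/5 · 0.75 = 0.15, 1/5 · 0.75 = 0.15, 1/5 · 0.25 = 0.05, 1/5 · 0.44444 = 0.088889, 1/5 · 0.18182 = 0.036364; summing to 0.47525.
Hence P(bag D | data) = (0.088889) / (0.47525) = 0.18704.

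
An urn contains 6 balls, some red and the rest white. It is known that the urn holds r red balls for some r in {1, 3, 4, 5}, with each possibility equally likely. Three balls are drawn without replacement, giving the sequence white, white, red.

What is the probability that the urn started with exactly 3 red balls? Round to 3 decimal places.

0.391

For each hypothesis, P(data | H) works out to: P(data | r = 1) = (5/6)(4/5)(1/4) = 1/6; P(data | r = 3) = (3/6)(2/5)(3/4) = 3/20; P(data | r = 4) = (2/6)(1/5)(4/4) = 1/15; P(data | r = 5) = (1/6)(0/5) = 0.
Multiplying each by its prior: 1/4 · 1/6 = 1/24, 1/4 · 3/20 = 3/80, 1/4 · 1/15 = 1/60, 1/4 · 0 = 0; with total 23/240.
Hence P(r = 3 | data) = (3/80) / (23/240) = 9/23.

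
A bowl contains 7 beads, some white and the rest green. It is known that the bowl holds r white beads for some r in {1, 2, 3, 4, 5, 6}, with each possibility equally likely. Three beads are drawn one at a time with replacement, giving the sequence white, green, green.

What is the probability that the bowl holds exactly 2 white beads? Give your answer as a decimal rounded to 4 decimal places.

0.2551

Under each hypothesis, the probability of the observed sequence is: P(data | r = 1) = (1/7)(6/7)(6/7) = 0.10496; P(data | r = 2) = (2/7)(5/7)(5/7) = 0.14577; P(data | r = 3) = (3/7)(4/7)(4/7) = 0.13994; P(data | r = 4) = (4/7)(3/7)(3/7) = 0.10496; P(data | r = 5) = (5/7)(2/7)(2/7) = 0.058309; P(data | r = 6) = (6/7)(1/7)(1/7) = 0.017493.
Multiplying each by its prior: 1/6 · 0.10496 = 0.017493, 1/6 · 0.14577 = 0.024295, 1/6 · 0.13994 = 0.023324, 1/6 · 0.10496 = 0.017493, 1/6 · 0.058309 = 0.0097182, 1/6 · 0.017493 = 0.0029155; summing to 0.095238.
Therefore the posterior P(r = 2 | data) = (0.024295) / (0.095238) = 0.2551.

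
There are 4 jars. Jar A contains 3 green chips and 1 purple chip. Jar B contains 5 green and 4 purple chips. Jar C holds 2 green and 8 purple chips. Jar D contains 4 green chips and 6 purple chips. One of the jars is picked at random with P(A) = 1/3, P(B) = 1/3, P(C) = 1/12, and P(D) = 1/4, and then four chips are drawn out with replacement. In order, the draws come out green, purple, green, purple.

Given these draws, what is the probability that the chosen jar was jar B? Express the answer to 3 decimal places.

0.418

For each hypothesis, P(data | H) works out to: P(data | jar A) = (3/4)(1/4)(3/4)(1/4) = 0.035156; P(data | jar B) = (5/9)(4/9)(5/9)(4/9) = 0.060966; P(data | jar C) = (2/10)(8/10)(2/10)(8/10) = 0.0256; P(data | jar D) = (4/10)(6/10)(4/10)(6/10) = 0.0576.
Weighting by the prior gives 1/3 · 0.035156 = 0.011719, 1/3 · 0.060966 = 0.020322, 1/12 · 0.0256 = 0.0021333, 1/4 · 0.0576 = 0.0144; with total 0.048574.
Hence P(jar B | data) = (0.020322) / (0.048574) = 0.41837.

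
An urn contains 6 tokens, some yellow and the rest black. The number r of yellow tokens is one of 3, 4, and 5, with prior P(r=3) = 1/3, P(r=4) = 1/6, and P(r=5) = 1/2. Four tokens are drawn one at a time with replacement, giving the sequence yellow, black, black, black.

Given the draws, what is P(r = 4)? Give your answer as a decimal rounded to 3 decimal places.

Compute the likelihood of the observed sequence for each case: P(data | r = 3) = (3/6)(3/6)(3/6)(3/6) = 0.0625; P(data | r = 4) = (4/6)(2/6)(2/6)(2/6) = 0.024691; P(data | r = 5) = (5/6)(1/6)(1/6)(1/6) = 0.003858.
Multiplying each by its prior: 1/3 · 0.0625 = 0.020833, 1/6 · 0.024691 = 0.0041152, 1/2 · 0.003858 = 0.001929; these sum to 0.026878.
By Bayes' rule, P(r = 4 | data) = (0.0041152) / (0.026878) = 0.15311.

0.153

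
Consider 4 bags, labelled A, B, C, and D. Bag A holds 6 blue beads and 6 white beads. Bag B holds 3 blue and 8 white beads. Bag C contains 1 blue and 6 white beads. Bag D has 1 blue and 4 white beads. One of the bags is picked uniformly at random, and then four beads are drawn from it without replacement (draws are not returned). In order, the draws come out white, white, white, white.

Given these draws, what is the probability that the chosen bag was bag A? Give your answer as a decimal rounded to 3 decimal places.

0.035

Compute the likelihood of the observed sequence for each case: P(data | bag A) = (6/12)(5/11)(4/10)(3/9) = 0.030303; P(data | bag B) = (8/11)(7/10)(6/9)(5/8) = 0.21212; P(data | bag C) = (6/7)(5/6)(4/5)(3/4) = 0.42857; P(data | bag D) = (4/5)(3/4)(2/3)(1/2) = 0.2.
Multiplying each by its prior: 1/4 · 0.030303 = 0.0075758, 1/4 · 0.21212 = 0.05303, 1/4 · 0.42857 = 0.10714, 1/4 · 0.2 = 0.05; these sum to 0.21775.
So P(bag A | data) = (0.0075758) / (0.21775) = 0.034791.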